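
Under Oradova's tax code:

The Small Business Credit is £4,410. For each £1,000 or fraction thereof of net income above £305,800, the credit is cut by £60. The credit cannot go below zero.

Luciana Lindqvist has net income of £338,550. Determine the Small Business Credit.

Small Business Credit: income exceeds £305,800 by £32,750, which is 33 full-or-partial £1,000 increments; reduction = 33 × £60 = £1,980, leaving £2,430.

£2,430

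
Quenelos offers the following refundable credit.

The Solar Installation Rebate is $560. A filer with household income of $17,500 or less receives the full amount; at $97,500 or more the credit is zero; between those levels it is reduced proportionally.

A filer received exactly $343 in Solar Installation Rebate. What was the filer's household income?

$48,500

$343 is 343/560 of the full $560, so 217/560 of the $80,000 range has been used: income = $17,500 + $80,000 × 217/560 = $48,500.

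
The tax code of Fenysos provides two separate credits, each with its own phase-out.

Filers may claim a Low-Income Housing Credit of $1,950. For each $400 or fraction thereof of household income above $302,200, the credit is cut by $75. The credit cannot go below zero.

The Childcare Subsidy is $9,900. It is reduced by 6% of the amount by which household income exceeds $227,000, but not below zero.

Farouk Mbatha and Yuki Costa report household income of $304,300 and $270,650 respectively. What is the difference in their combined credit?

Farouk ($304,300): Low-Income Housing Credit: income exceeds $302,200 by $2,100, which is 6 full-or-partial $400 increments; reduction = 6 × $75 = $450, leaving $1,500. Childcare Subsidy: 6% of the $77,300 excess over $227,000 is $4,638; credit = $9,900 − $4,638 = $5,262. total $1,500 + $5,262 = $6,762
Yuki ($270,650): Low-Income Housing Credit: $270,650 is at or below the $302,200 threshold, so the full $1,950 applies. Childcare Subsidy: 6% of the $43,650 excess over $227,000 is $2,619; credit = $9,900 − $2,619 = $7,281. total $1,950 + $7,281 = $9,231
Difference: |$6,762 − $9,231| = $2,469.

$2,469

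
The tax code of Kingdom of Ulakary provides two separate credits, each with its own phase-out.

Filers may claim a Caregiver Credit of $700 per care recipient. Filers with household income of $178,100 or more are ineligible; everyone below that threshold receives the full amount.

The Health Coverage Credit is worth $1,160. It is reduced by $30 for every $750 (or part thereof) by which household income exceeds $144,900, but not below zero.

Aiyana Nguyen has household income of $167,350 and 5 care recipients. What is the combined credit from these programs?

Caregiver Credit: base = 5 × $700 = $3,500. $167,350 is below the $178,100 cutoff, so the full $3,500 applies.
Health Coverage Credit: income exceeds $144,900 by $22,450, which is 30 full-or-partial $750 increments; reduction = 30 × $30 = $900, leaving $260.
Total: $3,500 + $260 = $3,760.

$3,760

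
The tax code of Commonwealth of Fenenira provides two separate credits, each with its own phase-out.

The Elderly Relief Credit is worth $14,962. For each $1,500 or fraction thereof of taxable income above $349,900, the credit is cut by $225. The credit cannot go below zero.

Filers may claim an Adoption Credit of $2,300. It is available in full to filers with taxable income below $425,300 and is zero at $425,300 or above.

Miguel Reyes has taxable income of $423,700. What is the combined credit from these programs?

Elderly Relief Credit: income exceeds $349,900 by $73,800, which is 50 full-or-partial $1,500 increments; reduction = 50 × $225 = $11,250, leaving $3,712.
Adoption Credit: $423,700 is below the $425,300 cutoff, so the full $2,300 applies.
Total: $3,712 + $2,300 = $6,012.

$6,012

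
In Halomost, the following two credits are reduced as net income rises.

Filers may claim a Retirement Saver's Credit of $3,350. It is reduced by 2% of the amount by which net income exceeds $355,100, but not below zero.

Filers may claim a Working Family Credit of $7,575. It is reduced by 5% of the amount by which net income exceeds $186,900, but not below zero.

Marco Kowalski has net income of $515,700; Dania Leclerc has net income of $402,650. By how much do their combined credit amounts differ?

Marco ($515,700): Retirement Saver's Credit: 2% of the $160,600 excess over $355,100 is $3,212; credit = $3,350 − $3,212 = $138. Working Family Credit: 5% of the $328,800 excess over $186,900 is $16,440 ≥ base, so the credit is $0. total $138 + $0 = $138
Dania ($402,650): Retirement Saver's Credit: 2% of the $47,550 excess over $355,100 is $951; credit = $3,350 − $951 = $2,399. Working Family Credit: 5% of the $215,750 excess over $186,900 is $10,787.50 ≥ base, so the credit is $0. total $2,399 + $0 = $2,399
Difference: |$138 − $2,399| = $2,261.

$2,261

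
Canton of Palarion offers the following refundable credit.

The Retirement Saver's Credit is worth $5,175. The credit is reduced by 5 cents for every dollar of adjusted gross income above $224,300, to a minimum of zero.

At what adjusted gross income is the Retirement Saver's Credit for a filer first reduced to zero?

$327,800

The credit falls by 5% of each dollar above $224,300, so it reaches zero when the excess is $5,175 / 5% = $103,500: income = $224,300 + $103,500 = $327,800.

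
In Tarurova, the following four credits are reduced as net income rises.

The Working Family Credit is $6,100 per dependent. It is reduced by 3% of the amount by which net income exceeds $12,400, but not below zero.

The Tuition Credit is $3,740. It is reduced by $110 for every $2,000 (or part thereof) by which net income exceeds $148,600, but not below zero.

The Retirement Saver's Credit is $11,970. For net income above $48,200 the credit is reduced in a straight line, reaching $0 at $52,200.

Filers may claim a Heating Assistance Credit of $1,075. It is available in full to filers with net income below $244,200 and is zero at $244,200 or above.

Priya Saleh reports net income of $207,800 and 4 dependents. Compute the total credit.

$20,053

Working Family Credit: base = 4 × $6,100 = $24,400. 3% of the $195,400 excess over $12,400 is $5,862; credit = $24,400 − $5,862 = $18,538.
Tuition Credit: income exceeds $148,600 by $59,200, which is 30 full-or-partial $2,000 increments; reduction = 30 × $110 = $3,300, leaving $440.
Retirement Saver's Credit: $207,800 is at or above $52,200, so the credit is $0.
Heating Assistance Credit: $207,800 is below the $244,200 cutoff, so the full $1,075 applies.
Total: $18,538 + $440 + $0 + $1,075 = $20,053.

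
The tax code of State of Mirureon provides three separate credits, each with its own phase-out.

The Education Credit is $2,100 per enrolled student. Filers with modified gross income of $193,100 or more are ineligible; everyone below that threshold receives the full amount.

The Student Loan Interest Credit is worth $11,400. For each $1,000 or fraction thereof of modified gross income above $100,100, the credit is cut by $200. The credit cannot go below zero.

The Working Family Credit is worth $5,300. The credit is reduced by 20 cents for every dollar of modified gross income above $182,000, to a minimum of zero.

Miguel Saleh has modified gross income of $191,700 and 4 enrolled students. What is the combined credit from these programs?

Education Credit: base = 4 × $2,100 = $8,400. $191,700 is below the $193,100 cutoff, so the full $8,400 applies.
Student Loan Interest Credit: income exceeds $100,100 by $91,600 → 92 increments × $200 = $18,400 ≥ base, so the credit is $0.
Working Family Credit: 20% of the $9,700 excess over $182,000 is $1,940; credit = $5,300 − $1,940 = $3,360.
Total: $8,400 + $0 + $3,360 = $11,760.

$11,760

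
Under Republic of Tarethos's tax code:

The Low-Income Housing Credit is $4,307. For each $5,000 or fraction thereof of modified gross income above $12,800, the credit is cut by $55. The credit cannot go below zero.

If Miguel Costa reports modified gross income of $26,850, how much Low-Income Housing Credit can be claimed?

Low-Income Housing Credit: income exceeds $12,800 by $14,050, which is 3 full-or-partial $5,000 increments; reduction = 3 × $55 = $165, leaving $4,142.

$4,142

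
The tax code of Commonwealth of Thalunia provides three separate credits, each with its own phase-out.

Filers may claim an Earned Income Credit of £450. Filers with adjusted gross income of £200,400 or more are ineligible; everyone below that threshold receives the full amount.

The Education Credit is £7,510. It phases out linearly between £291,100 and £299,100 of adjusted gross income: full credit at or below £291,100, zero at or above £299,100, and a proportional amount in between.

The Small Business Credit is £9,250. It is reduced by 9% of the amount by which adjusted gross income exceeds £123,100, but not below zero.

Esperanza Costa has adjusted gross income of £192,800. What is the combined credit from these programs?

Earned Income Credit: £192,800 is below the £200,400 cutoff, so the full £450 applies.
Education Credit: £192,800 is at or below the £291,100 threshold, so the full £7,510 applies.
Small Business Credit: 9% of the £69,700 excess over £123,100 is £6,273; credit = £9,250 − £6,273 = £2,977.
Total: £450 + £7,510 + £2,977 = £10,937.

£10,937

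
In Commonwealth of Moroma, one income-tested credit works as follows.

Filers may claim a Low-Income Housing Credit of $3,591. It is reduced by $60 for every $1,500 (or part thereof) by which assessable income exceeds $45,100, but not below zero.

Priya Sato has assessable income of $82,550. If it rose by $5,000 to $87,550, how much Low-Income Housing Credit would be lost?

$240

At $82,550 — income exceeds $45,100 by $37,450, which is 25 full-or-partial $1,500 increments; reduction = 25 × $60 = $1,500, leaving $2,091.
At $87,550 — income exceeds $45,100 by $42,450, which is 29 full-or-partial $1,500 increments; reduction = 29 × $60 = $1,740, leaving $1,851.
Lost: $2,091 − $1,851 = $240.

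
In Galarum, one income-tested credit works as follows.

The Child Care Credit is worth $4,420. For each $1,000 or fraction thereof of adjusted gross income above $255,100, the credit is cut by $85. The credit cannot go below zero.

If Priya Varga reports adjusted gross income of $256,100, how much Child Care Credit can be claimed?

Child Care Credit: income exceeds $255,100 by $1,000, which is 1 full-or-partial $1,000 increment; reduction = 1 × $85 = $85, leaving $4,335.

$4,335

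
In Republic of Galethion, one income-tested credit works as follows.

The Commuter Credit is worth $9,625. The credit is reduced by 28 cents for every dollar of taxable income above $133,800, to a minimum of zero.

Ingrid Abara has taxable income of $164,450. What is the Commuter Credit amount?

$1,043

Commuter Credit: 28% of the $30,650 excess over $133,800 is $8,582; credit = $9,625 − $8,582 = $1,043.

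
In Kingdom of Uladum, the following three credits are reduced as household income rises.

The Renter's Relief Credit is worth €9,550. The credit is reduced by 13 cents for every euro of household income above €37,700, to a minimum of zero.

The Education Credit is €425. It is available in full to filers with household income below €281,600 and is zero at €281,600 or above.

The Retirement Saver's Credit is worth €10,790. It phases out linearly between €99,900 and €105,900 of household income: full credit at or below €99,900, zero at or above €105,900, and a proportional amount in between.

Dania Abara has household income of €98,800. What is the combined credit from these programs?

Renter's Relief Credit: 13% of the €61,100 excess over €37,700 is €7,943; credit = €9,550 − €7,943 = €1,607.
Education Credit: €98,800 is below the €281,600 cutoff, so the full €425 applies.
Retirement Saver's Credit: €98,800 is at or below the €99,900 threshold, so the full €10,790 applies.
Total: €1,607 + €425 + €10,790 = €12,822.

€12,822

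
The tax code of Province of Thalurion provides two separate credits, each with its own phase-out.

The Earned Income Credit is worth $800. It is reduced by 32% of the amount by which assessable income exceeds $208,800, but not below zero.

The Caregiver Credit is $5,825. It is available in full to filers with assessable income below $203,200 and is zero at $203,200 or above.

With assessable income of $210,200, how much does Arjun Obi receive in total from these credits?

$352

Earned Income Credit: 32% of the $1,400 excess over $208,800 is $448; credit = $800 − $448 = $352.
Caregiver Credit: $210,200 meets or exceeds the $203,200 cutoff, so the credit is $0.
Total: $352 + $0 = $352.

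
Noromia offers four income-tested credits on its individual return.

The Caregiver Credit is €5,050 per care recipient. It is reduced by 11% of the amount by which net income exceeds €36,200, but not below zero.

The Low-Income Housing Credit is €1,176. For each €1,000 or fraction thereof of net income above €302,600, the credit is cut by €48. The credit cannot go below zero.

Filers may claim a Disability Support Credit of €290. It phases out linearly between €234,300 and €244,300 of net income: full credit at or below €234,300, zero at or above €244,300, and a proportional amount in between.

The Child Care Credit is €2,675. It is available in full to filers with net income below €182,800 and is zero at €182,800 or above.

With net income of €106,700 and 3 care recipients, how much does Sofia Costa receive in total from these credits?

€11,536

Caregiver Credit: base = 3 × €5,050 = €15,150. 11% of the €70,500 excess over €36,200 is €7,755; credit = €15,150 − €7,755 = €7,395.
Low-Income Housing Credit: €106,700 is at or below the €302,600 threshold, so the full €1,176 applies.
Disability Support Credit: €106,700 is at or below the €234,300 threshold, so the full €290 applies.
Child Care Credit: €106,700 is below the €182,800 cutoff, so the full €2,675 applies.
Total: €7,395 + €1,176 + €290 + €2,675 = €11,536.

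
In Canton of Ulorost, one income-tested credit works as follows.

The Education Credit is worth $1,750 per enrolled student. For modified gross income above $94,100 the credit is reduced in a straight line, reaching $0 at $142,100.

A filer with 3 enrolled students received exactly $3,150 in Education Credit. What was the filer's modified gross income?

Full credit = 3 × $1,750 = $5,250.
$3,150 is 3,150/5,250 of the full $5,250, so 2,100/5,250 of the $48,000 range has been used: income = $94,100 + $48,000 × 2,100/5,250 = $113,300.

$113,300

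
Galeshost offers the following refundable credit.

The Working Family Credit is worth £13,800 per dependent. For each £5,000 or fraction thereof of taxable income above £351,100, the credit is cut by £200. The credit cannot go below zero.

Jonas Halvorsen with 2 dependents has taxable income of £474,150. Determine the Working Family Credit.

£22,600

Working Family Credit: base = 2 × £13,800 = £27,600. income exceeds £351,100 by £123,050, which is 25 full-or-partial £5,000 increments; reduction = 25 × £200 = £5,000, leaving £22,600.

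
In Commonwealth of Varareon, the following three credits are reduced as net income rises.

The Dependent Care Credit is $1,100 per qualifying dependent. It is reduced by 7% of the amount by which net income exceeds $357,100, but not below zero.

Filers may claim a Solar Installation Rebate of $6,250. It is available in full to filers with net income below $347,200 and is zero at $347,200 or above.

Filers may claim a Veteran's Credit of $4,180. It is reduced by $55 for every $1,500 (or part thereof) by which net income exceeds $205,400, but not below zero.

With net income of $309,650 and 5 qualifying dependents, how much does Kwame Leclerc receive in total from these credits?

$12,080

Dependent Care Credit: base = 5 × $1,100 = $5,500. $309,650 is at or below the $357,100 threshold, so the full $5,500 applies.
Solar Installation Rebate: $309,650 is below the $347,200 cutoff, so the full $6,250 applies.
Veteran's Credit: income exceeds $205,400 by $104,250, which is 70 full-or-partial $1,500 increments; reduction = 70 × $55 = $3,850, leaving $330.
Total: $5,500 + $6,250 + $330 = $12,080.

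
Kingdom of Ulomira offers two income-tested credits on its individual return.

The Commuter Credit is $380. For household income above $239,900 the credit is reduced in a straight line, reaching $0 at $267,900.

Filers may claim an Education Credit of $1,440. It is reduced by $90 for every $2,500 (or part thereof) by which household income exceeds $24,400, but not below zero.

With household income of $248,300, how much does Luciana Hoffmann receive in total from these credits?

Commuter Credit: $248,300 is $8,400 into a $28,000 phase-out range, leaving 19,600/28,000 of the credit: $380 × 19,600/28,000 = $266.
Education Credit: income exceeds $24,400 by $223,900 → 90 increments × $90 = $8,100 ≥ base, so the credit is $0.
Total: $266 + $0 = $266.

$266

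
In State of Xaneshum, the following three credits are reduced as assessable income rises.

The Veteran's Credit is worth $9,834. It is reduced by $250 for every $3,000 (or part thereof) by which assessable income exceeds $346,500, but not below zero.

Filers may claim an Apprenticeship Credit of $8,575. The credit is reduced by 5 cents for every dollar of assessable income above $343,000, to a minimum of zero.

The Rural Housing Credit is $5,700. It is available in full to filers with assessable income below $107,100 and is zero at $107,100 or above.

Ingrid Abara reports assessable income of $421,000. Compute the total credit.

$8,259

Veteran's Credit: income exceeds $346,500 by $74,500, which is 25 full-or-partial $3,000 increments; reduction = 25 × $250 = $6,250, leaving $3,584.
Apprenticeship Credit: 5% of the $78,000 excess over $343,000 is $3,900; credit = $8,575 − $3,900 = $4,675.
Rural Housing Credit: $421,000 meets or exceeds the $107,100 cutoff, so the credit is $0.
Total: $3,584 + $4,675 + $0 = $8,259.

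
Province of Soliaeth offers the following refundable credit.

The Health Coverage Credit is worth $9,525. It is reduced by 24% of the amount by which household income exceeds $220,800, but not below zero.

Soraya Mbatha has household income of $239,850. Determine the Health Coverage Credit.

$4,953

Health Coverage Credit: 24% of the $19,050 excess over $220,800 is $4,572; credit = $9,525 − $4,572 = $4,953.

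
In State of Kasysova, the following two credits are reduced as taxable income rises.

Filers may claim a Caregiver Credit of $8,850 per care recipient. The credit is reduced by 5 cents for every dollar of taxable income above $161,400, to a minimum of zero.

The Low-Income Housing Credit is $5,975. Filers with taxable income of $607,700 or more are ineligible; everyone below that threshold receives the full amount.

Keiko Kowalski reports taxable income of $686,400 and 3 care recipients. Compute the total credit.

$300

Caregiver Credit: base = 3 × $8,850 = $26,550. 5% of the $525,000 excess over $161,400 is $26,250; credit = $26,550 − $26,250 = $300.
Low-Income Housing Credit: $686,400 meets or exceeds the $607,700 cutoff, so the credit is $0.
Total: $300 + $0 = $300.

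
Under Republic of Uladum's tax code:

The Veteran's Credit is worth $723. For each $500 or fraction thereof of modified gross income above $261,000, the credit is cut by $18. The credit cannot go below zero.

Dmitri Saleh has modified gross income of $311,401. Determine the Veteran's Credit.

Veteran's Credit: income exceeds $261,000 by $50,401 → 101 increments × $18 = $1,818 ≥ base, so the credit is $0.

$0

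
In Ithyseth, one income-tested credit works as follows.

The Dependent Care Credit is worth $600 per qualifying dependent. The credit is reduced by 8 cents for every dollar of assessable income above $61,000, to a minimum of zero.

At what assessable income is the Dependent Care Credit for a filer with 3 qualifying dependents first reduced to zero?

Full credit = 3 × $600 = $1,800.
The credit falls by 8% of each dollar above $61,000, so it reaches zero when the excess is $1,800 / 8% = $22,500: income = $61,000 + $22,500 = $83,500.

$83,500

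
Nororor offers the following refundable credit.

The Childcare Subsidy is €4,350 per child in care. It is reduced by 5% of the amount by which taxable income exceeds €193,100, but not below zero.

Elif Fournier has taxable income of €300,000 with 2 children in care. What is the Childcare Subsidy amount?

€3,355

Childcare Subsidy: base = 2 × €4,350 = €8,700. 5% of the €106,900 excess over €193,100 is €5,345; credit = €8,700 − €5,345 = €3,355.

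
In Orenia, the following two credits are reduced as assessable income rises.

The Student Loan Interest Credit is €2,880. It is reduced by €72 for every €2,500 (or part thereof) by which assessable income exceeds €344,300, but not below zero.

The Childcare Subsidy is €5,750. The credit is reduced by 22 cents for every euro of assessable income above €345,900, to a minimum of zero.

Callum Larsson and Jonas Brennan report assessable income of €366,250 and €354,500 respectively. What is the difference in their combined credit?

Callum (€366,250): Student Loan Interest Credit: income exceeds €344,300 by €21,950, which is 9 full-or-partial €2,500 increments; reduction = 9 × €72 = €648, leaving €2,232. Childcare Subsidy: 22% of the €20,350 excess over €345,900 is €4,477; credit = €5,750 − €4,477 = €1,273. total €2,232 + €1,273 = €3,505
Jonas (€354,500): Student Loan Interest Credit: income exceeds €344,300 by €10,200, which is 5 full-or-partial €2,500 increments; reduction = 5 × €72 = €360, leaving €2,520. Childcare Subsidy: 22% of the €8,600 excess over €345,900 is €1,892; credit = €5,750 − €1,892 = €3,858. total €2,520 + €3,858 = €6,378
Difference: |€3,505 − €6,378| = €2,873.

€2,873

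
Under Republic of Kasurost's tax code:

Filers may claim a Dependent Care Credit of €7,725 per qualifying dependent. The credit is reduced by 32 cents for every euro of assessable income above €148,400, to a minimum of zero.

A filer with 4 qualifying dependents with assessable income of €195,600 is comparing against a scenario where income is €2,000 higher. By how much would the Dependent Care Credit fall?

€640

At €195,600 — base = 4 × €7,725 = €30,900. 32% of the €47,200 excess over €148,400 is €15,104; credit = €30,900 − €15,104 = €15,796.
At €197,600 — base = 4 × €7,725 = €30,900. 32% of the €49,200 excess over €148,400 is €15,744; credit = €30,900 − €15,744 = €15,156.
Lost: €15,796 − €15,156 = €640.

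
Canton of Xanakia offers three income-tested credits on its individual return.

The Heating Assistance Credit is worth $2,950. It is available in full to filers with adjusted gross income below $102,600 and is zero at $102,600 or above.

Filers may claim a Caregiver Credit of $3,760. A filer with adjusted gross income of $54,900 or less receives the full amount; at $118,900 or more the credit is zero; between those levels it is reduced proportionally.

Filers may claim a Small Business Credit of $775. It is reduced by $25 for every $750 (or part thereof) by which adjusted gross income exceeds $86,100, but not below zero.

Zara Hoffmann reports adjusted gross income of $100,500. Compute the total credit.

$4,306

Heating Assistance Credit: $100,500 is below the $102,600 cutoff, so the full $2,950 applies.
Caregiver Credit: $100,500 is $45,600 into a $64,000 phase-out range, leaving 18,400/64,000 of the credit: $3,760 × 18,400/64,000 = $1,081.
Small Business Credit: income exceeds $86,100 by $14,400, which is 20 full-or-partial $750 increments; reduction = 20 × $25 = $500, leaving $275.
Total: $2,950 + $1,081 + $275 = $4,306.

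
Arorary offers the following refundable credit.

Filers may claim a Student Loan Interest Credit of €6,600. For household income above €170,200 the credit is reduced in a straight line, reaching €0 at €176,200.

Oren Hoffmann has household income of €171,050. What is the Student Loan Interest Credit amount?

Student Loan Interest Credit: €171,050 is €850 into a €6,000 phase-out range, leaving 5,150/6,000 of the credit: €6,600 × 5,150/6,000 = €5,665.

€5,665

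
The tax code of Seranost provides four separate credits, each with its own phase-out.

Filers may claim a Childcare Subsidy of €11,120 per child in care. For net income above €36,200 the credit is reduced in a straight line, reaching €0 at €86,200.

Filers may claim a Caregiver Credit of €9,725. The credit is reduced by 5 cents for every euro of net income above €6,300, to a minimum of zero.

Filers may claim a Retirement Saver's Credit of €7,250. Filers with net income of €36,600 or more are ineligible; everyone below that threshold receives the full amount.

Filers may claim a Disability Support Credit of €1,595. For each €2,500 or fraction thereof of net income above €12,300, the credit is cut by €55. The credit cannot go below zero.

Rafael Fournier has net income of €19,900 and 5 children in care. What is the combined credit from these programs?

Childcare Subsidy: base = 5 × €11,120 = €55,600. €19,900 is at or below the €36,200 threshold, so the full €55,600 applies.
Caregiver Credit: 5% of the €13,600 excess over €6,300 is €680; credit = €9,725 − €680 = €9,045.
Retirement Saver's Credit: €19,900 is below the €36,600 cutoff, so the full €7,250 applies.
Disability Support Credit: income exceeds €12,300 by €7,600, which is 4 full-or-partial €2,500 increments; reduction = 4 × €55 = €220, leaving €1,375.
Total: €55,600 + €9,045 + €7,250 + €1,375 = €73,270.

€73,270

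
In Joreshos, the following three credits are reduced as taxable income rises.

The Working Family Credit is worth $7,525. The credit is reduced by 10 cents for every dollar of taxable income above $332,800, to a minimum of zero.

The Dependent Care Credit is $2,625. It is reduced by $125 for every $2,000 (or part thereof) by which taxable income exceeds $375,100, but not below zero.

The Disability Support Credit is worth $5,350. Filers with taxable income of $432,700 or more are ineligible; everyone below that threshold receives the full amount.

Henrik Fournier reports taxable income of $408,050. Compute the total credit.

Working Family Credit: 10% of the $75,250 excess over $332,800 is $7,525 ≥ base, so the credit is $0.
Dependent Care Credit: income exceeds $375,100 by $32,950, which is 17 full-or-partial $2,000 increments; reduction = 17 × $125 = $2,125, leaving $500.
Disability Support Credit: $408,050 is below the $432,700 cutoff, so the full $5,350 applies.
Total: $0 + $500 + $5,350 = $5,850.

$5,850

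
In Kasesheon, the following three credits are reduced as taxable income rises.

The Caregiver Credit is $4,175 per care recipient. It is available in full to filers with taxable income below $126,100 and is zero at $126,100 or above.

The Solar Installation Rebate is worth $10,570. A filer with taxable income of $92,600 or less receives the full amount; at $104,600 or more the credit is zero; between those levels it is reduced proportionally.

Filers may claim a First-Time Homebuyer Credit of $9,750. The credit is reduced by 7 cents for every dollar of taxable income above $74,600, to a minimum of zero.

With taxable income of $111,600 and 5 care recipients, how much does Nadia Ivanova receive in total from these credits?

$28,035

Caregiver Credit: base = 5 × $4,175 = $20,875. $111,600 is below the $126,100 cutoff, so the full $20,875 applies.
Solar Installation Rebate: $111,600 is at or above $104,600, so the credit is $0.
First-Time Homebuyer Credit: 7% of the $37,000 excess over $74,600 is $2,590; credit = $9,750 − $2,590 = $7,160.
Total: $20,875 + $0 + $7,160 = $28,035.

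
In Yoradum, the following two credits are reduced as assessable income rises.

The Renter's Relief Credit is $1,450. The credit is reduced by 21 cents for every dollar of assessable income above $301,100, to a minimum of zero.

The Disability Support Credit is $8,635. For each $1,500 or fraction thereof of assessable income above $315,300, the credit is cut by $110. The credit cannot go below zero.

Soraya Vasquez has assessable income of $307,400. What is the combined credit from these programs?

$8,762

Renter's Relief Credit: 21% of the $6,300 excess over $301,100 is $1,323; credit = $1,450 − $1,323 = $127.
Disability Support Credit: $307,400 is at or below the $315,300 threshold, so the full $8,635 applies.
Total: $127 + $8,635 = $8,762.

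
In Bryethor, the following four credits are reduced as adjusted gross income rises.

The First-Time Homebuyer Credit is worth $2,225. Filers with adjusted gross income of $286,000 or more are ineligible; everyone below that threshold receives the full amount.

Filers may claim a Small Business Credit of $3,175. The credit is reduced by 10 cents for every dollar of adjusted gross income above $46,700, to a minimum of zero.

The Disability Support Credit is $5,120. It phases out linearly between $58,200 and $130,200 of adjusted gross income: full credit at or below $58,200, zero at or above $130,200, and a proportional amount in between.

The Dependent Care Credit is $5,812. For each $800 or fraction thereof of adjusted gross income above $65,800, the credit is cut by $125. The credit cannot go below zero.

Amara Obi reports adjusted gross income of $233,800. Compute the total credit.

First-Time Homebuyer Credit: $233,800 is below the $286,000 cutoff, so the full $2,225 applies.
Small Business Credit: 10% of the $187,100 excess over $46,700 is $18,710 ≥ base, so the credit is $0.
Disability Support Credit: $233,800 is at or above $130,200, so the credit is $0.
Dependent Care Credit: income exceeds $65,800 by $168,000 → 210 increments × $125 = $26,250 ≥ base, so the credit is $0.
Total: $2,225 + $0 + $0 + $0 = $2,225.

$2,225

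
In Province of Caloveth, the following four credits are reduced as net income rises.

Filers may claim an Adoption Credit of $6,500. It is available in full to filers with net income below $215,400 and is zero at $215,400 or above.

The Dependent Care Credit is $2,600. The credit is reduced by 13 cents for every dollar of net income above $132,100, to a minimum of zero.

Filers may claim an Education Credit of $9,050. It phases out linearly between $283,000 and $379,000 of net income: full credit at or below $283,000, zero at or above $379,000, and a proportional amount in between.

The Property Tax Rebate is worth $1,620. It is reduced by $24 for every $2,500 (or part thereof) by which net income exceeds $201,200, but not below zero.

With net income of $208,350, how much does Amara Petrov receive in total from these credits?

Adoption Credit: $208,350 is below the $215,400 cutoff, so the full $6,500 applies.
Dependent Care Credit: 13% of the $76,250 excess over $132,100 is $9,912.50 ≥ base, so the credit is $0.
Education Credit: $208,350 is at or below the $283,000 threshold, so the full $9,050 applies.
Property Tax Rebate: income exceeds $201,200 by $7,150, which is 3 full-or-partial $2,500 increments; reduction = 3 × $24 = $72, leaving $1,548.
Total: $6,500 + $0 + $9,050 + $1,548 = $17,098.

$17,098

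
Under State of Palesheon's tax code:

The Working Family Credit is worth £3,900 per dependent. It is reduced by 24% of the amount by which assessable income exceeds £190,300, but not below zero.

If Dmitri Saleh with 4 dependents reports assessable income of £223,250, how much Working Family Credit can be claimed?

Working Family Credit: base = 4 × £3,900 = £15,600. 24% of the £32,950 excess over £190,300 is £7,908; credit = £15,600 − £7,908 = £7,692.

£7,692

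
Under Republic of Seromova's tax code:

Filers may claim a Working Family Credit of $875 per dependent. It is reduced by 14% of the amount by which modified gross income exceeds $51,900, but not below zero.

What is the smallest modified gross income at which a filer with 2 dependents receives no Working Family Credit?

Full credit = 2 × $875 = $1,750.
The credit falls by 14% of each dollar above $51,900, so it reaches zero when the excess is $1,750 / 14% = $12,500: income = $51,900 + $12,500 = $64,400.

$64,400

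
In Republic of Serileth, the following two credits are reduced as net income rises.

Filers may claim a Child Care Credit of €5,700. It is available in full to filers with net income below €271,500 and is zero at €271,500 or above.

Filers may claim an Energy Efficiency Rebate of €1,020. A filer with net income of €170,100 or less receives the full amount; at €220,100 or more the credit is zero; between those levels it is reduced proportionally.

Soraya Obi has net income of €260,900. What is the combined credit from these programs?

€5,700

Child Care Credit: €260,900 is below the €271,500 cutoff, so the full €5,700 applies.
Energy Efficiency Rebate: €260,900 is at or above €220,100, so the credit is €0.
Total: €5,700 + €0 = €5,700.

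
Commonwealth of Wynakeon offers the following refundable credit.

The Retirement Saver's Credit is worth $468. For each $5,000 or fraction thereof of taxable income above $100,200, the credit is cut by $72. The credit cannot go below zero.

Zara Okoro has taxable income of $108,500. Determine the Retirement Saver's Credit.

Retirement Saver's Credit: income exceeds $100,200 by $8,300, which is 2 full-or-partial $5,000 increments; reduction = 2 × $72 = $144, leaving $324.

$324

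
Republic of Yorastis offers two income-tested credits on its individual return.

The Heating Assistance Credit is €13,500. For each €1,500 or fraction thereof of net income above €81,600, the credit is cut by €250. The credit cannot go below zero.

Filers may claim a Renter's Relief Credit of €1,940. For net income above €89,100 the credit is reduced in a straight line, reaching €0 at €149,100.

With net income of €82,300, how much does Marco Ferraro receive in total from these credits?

Heating Assistance Credit: income exceeds €81,600 by €700, which is 1 full-or-partial €1,500 increment; reduction = 1 × €250 = €250, leaving €13,250.
Renter's Relief Credit: €82,300 is at or below the €89,100 threshold, so the full €1,940 applies.
Total: €13,250 + €1,940 = €15,190.

€15,190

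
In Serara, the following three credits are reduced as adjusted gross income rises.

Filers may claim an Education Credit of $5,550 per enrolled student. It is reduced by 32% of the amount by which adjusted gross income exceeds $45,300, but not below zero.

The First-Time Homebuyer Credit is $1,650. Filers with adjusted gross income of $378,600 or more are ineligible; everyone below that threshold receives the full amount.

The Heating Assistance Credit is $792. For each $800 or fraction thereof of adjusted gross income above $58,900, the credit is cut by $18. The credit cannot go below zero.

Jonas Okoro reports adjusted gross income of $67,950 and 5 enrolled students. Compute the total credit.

Education Credit: base = 5 × $5,550 = $27,750. 32% of the $22,650 excess over $45,300 is $7,248; credit = $27,750 − $7,248 = $20,502.
First-Time Homebuyer Credit: $67,950 is below the $378,600 cutoff, so the full $1,650 applies.
Heating Assistance Credit: income exceeds $58,900 by $9,050, which is 12 full-or-partial $800 increments; reduction = 12 × $18 = $216, leaving $576.
Total: $20,502 + $1,650 + $576 = $22,728.

$22,728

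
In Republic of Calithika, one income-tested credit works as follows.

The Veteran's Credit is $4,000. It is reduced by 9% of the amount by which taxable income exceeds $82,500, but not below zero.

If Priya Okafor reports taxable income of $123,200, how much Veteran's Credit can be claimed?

Veteran's Credit: 9% of the $40,700 excess over $82,500 is $3,663; credit = $4,000 − $3,663 = $337.

$337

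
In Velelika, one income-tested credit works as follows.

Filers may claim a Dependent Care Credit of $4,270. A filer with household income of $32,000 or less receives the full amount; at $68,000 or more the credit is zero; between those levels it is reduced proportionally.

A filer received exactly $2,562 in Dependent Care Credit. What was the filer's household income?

$2,562 is 2,562/4,270 of the full $4,270, so 1,708/4,270 of the $36,000 range has been used: income = $32,000 + $36,000 × 1,708/4,270 = $46,400.

$46,400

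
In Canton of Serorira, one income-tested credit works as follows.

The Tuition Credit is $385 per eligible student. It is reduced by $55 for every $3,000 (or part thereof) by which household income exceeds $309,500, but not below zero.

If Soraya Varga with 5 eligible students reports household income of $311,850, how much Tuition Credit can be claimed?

$1,870

Tuition Credit: base = 5 × $385 = $1,925. income exceeds $309,500 by $2,350, which is 1 full-or-partial $3,000 increment; reduction = 1 × $55 = $55, leaving $1,870.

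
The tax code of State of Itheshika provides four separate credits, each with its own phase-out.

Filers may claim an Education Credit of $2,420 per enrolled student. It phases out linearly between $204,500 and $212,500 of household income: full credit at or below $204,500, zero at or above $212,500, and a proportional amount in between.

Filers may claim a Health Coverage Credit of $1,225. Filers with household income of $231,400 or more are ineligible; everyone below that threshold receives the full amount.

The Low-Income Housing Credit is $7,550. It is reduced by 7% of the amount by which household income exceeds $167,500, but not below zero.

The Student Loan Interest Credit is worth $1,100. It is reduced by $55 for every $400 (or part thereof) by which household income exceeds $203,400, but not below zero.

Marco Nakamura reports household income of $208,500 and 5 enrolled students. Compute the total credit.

$12,340

Education Credit: base = 5 × $2,420 = $12,100. $208,500 is $4,000 into a $8,000 phase-out range, leaving 4,000/8,000 of the credit: $12,100 × 4,000/8,000 = $6,050.
Health Coverage Credit: $208,500 is below the $231,400 cutoff, so the full $1,225 applies.
Low-Income Housing Credit: 7% of the $41,000 excess over $167,500 is $2,870; credit = $7,550 − $2,870 = $4,680.
Student Loan Interest Credit: income exceeds $203,400 by $5,100, which is 13 full-or-partial $400 increments; reduction = 13 × $55 = $715, leaving $385.
Total: $6,050 + $1,225 + $4,680 + $385 = $12,340.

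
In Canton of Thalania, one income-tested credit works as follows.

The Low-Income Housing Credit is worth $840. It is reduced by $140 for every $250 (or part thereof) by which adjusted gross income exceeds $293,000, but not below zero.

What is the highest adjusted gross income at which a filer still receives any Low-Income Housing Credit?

$294,250

After 5 increments the reduction is 5 × $140 = $700, leaving $140; one more increment wipes it out. Increment 5 ends at excess 5 × $250 = $1,250, so the highest qualifying income is $293,000 + $1,250 = $294,250.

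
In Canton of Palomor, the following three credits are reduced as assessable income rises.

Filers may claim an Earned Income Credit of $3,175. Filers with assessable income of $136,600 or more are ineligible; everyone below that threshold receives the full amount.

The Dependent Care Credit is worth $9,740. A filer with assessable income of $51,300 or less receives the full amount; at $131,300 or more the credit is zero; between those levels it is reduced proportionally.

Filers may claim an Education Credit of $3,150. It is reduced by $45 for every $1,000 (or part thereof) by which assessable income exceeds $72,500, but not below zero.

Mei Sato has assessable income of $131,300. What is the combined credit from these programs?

$3,670

Earned Income Credit: $131,300 is below the $136,600 cutoff, so the full $3,175 applies.
Dependent Care Credit: $131,300 is at or above $131,300, so the credit is $0.
Education Credit: income exceeds $72,500 by $58,800, which is 59 full-or-partial $1,000 increments; reduction = 59 × $45 = $2,655, leaving $495.
Total: $3,175 + $0 + $495 = $3,670.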